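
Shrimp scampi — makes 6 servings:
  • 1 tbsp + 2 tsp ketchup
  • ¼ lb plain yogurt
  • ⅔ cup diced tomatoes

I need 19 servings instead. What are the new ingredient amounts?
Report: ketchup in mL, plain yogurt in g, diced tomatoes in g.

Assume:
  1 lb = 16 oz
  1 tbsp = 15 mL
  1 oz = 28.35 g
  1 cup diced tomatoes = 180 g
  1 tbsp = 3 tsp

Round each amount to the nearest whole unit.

Scaling factor: 19/6.
ketchup: (1 tbsp + 2 tsp = 5/3 tbsp) × 19/6 × 15 mL/tbsp ≈ 79 mL
plain yogurt: 0.25 lb × 19/6 × 16 oz/lb × 28.35 g/oz ≈ 359 g
diced tomatoes: 2/3 cup × 19/6 × 180 g/cup = 380 g

ketchup: 79 mL; plain yogurt: 359 g; diced tomatoes: 380 g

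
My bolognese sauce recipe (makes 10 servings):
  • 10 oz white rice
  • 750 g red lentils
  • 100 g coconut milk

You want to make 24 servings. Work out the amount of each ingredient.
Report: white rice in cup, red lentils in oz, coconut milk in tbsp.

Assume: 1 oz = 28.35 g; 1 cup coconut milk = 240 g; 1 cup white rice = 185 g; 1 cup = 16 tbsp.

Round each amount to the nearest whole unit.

white rice: 4 cup; red lentils: 63 oz; coconut milk: 16 tbsp

Scaling factor: 24/10 = 12/5 = 2.4.
white rice: 10 oz × 12/5 × 28.35 g/oz ÷ 185 g/cup ≈ 4 cup
red lentils: 750 g × 12/5 ÷ 28.35 g/oz ≈ 63 oz
coconut milk: 100 g × 12/5 ÷ 240 g/cup × 16 tbsp/cup = 16 tbsp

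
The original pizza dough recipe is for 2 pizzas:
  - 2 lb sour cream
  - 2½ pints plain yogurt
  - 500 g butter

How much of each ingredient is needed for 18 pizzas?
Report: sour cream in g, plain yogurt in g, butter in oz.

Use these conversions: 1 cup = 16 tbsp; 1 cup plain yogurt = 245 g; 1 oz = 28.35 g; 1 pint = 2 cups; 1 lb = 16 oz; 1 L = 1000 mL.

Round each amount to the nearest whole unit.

Scaling factor: 18/2 = 9.
sour cream: 2 lb × 9 × 16 oz/lb × 28.35 g/oz ≈ 8165 g
plain yogurt: 2.5 pint × 9 × 2 cup/pint × 245 g/cup = 11025 g
butter: 500 g × 9 ÷ 28.35 g/oz ≈ 159 oz

sour cream: 8165 g; plain yogurt: 11025 g; butter: 159 oz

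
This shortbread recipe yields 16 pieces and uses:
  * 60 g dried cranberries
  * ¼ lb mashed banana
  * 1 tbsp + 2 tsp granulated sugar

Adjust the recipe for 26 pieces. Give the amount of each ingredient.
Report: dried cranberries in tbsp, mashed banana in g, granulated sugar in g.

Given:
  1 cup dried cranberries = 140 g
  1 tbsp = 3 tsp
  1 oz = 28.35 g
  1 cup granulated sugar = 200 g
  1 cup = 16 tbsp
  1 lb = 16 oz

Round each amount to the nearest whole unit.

Scaling factor: 26/16 = 13/8 = 1.625.
dried cranberries: 60 g × 13/8 ÷ 140 g/cup × 16 tbsp/cup ≈ 11 tbsp
mashed banana: 0.25 lb × 13/8 × 16 oz/lb × 28.35 g/oz ≈ 184 g
granulated sugar: (1 tbsp + 2 tsp = 5/3 tbsp) × 13/8 ÷ 16 tbsp/cup × 200 g/cup ≈ 34 g

dried cranberries: 11 tbsp; mashed banana: 184 g; granulated sugar: 34 g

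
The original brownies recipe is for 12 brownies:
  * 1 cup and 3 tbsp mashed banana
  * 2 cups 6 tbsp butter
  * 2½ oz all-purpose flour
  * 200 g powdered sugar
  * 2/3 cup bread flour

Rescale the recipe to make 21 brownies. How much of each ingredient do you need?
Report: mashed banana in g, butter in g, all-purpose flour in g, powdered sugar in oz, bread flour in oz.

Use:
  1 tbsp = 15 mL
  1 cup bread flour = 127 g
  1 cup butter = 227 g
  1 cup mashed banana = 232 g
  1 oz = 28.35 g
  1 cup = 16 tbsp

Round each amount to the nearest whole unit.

Scaling factor: 21/12 = 7/4 = 1.75.
mashed banana: (1 cup + 3 tbsp = 1.1875 cup) × 7/4 × 232 g/cup ≈ 482 g
butter: (2 cup + 6 tbsp = 2.375 cup) × 7/4 × 227 g/cup ≈ 943 g
all-purpose flour: 2.5 oz × 7/4 × 28.35 g/oz ≈ 124 g
powdered sugar: 200 g × 7/4 ÷ 28.35 g/oz ≈ 12 oz
bread flour: 2/3 cup × 7/4 × 127 g/cup ÷ 28.35 g/oz ≈ 5 oz

mashed banana: 482 g; butter: 943 g; all-purpose flour: 124 g; powdered sugar: 12 oz; bread flour: 5 oz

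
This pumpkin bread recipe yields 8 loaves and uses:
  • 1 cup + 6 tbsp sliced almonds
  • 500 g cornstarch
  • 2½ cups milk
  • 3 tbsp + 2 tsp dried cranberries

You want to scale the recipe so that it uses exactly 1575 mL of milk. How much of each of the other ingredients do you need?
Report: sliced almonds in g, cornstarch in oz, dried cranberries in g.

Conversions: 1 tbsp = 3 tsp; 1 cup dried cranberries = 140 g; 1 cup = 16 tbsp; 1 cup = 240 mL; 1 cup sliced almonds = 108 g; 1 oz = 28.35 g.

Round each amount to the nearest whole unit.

sliced almonds: 390 g; cornstarch: 46 oz; dried cranberries: 84 g

The original recipe has 600 mL of milk, so the scaling factor is 1575 ÷ 600 = 21/8 = 2.625.
sliced almonds: (1 cup + 6 tbsp = 1.375 cup) × 21/8 × 108 g/cup ≈ 390 g
cornstarch: 500 g × 21/8 ÷ 28.35 g/oz ≈ 46 oz
dried cranberries: (3 tbsp + 2 tsp = 11/3 tbsp) × 21/8 ÷ 16 tbsp/cup × 140 g/cup ≈ 84 g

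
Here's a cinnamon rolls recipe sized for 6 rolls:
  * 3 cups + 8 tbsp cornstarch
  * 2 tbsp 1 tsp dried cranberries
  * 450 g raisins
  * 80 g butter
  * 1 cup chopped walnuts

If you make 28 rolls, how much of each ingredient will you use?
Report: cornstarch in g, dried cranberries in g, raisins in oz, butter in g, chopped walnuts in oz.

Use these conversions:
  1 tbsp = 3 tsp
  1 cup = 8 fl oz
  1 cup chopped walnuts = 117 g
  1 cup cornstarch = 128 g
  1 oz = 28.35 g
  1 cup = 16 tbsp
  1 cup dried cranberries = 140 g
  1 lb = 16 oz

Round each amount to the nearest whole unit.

Scaling factor: 28/6 = 14/3.
cornstarch: (3 cup + 8 tbsp = 3.5 cup) × 14/3 × 128 g/cup ≈ 2091 g
dried cranberries: (2 tbsp + 1 tsp = 7/3 tbsp) × 14/3 ÷ 16 tbsp/cup × 140 g/cup ≈ 95 g
raisins: 450 g × 14/3 ÷ 28.35 g/oz ≈ 74 oz
butter: 80 g × 14/3 ≈ 373 g
chopped walnuts: 1 cup × 14/3 × 117 g/cup ÷ 28.35 g/oz ≈ 19 oz

cornstarch: 2091 g; dried cranberries: 95 g; raisins: 74 oz; butter: 373 g; chopped walnuts: 19 oz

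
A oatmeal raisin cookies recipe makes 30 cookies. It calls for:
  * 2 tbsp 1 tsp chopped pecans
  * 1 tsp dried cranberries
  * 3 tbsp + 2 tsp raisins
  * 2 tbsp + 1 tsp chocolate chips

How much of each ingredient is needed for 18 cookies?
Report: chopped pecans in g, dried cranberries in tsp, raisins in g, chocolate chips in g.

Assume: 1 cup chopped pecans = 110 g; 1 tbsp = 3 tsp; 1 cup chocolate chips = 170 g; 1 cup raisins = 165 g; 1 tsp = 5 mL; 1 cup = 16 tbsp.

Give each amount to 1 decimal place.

Scaling factor: 18/30 = 3/5 = 0.6.
chopped pecans: (2 tbsp + 1 tsp = 7/3 tbsp) × 3/5 ÷ 16 tbsp/cup × 110 g/cup ≈ 9.6 g
dried cranberries: 1 tsp × 3/5 = 0.6 tsp
raisins: (3 tbsp + 2 tsp = 11/3 tbsp) × 3/5 ÷ 16 tbsp/cup × 165 g/cup ≈ 22.7 g
chocolate chips: (2 tbsp + 1 tsp = 7/3 tbsp) × 3/5 ÷ 16 tbsp/cup × 170 g/cup ≈ 14.9 g

chopped pecans: 9.6 g; dried cranberries: 0.6 tsp; raisins: 22.7 g; chocolate chips: 14.9 g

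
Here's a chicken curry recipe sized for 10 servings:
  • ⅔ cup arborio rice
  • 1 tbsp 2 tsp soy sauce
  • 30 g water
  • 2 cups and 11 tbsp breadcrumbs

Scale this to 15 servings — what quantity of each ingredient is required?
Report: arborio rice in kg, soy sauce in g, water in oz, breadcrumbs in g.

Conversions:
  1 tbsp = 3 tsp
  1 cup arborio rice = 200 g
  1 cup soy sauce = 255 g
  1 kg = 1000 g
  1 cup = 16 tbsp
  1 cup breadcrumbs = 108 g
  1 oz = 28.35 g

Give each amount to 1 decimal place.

arborio rice: 0.2 kg; soy sauce: 39.8 g; water: 1.6 oz; breadcrumbs: 435.4 g

Scaling factor: 15/10 = 3/2 = 1.5.
arborio rice: 2/3 cup × 3/2 × 200 g/cup ÷ 1000 g/kg = 0.2 kg
soy sauce: (1 tbsp + 2 tsp = 5/3 tbsp) × 3/2 ÷ 16 tbsp/cup × 255 g/cup ≈ 39.8 g
water: 30 g × 3/2 ÷ 28.35 g/oz ≈ 1.6 oz
breadcrumbs: (2 cup + 11 tbsp = 2.6875 cup) × 3/2 × 108 g/cup ≈ 435.4 g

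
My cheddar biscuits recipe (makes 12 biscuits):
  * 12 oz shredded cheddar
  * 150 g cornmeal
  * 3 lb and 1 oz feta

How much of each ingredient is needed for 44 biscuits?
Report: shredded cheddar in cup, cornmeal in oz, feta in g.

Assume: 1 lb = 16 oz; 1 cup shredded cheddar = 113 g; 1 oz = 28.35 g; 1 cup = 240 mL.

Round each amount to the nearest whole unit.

Scaling factor: 44/12 = 11/3.
shredded cheddar: 12 oz × 11/3 × 28.35 g/oz ÷ 113 g/cup ≈ 11 cup
cornmeal: 150 g × 11/3 ÷ 28.35 g/oz ≈ 19 oz
feta: (3 lb + 1 oz = 3.0625 lb) × 11/3 × 16 oz/lb × 28.35 g/oz ≈ 5094 g

shredded cheddar: 11 cup; cornmeal: 19 oz; feta: 5094 g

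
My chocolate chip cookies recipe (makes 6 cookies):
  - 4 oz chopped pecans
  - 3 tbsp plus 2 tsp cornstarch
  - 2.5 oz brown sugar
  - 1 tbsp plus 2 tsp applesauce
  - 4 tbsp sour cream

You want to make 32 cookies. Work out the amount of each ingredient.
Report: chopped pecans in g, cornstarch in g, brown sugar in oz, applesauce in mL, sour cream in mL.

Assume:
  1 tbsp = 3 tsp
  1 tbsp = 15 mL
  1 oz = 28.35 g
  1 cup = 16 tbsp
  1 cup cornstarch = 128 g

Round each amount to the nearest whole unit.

chopped pecans: 605 g; cornstarch: 156 g; brown sugar: 13 oz; applesauce: 133 mL; sour cream: 320 mL

Scaling factor: 32/6 = 16/3.
chopped pecans: 4 oz × 16/3 × 28.35 g/oz ≈ 605 g
cornstarch: (3 tbsp + 2 tsp = 11/3 tbsp) × 16/3 ÷ 16 tbsp/cup × 128 g/cup ≈ 156 g
brown sugar: 2.5 oz × 16/3 ≈ 13 oz
applesauce: (1 tbsp + 2 tsp = 5/3 tbsp) × 16/3 × 15 mL/tbsp ≈ 133 mL
sour cream: 4 tbsp × 16/3 × 15 mL/tbsp = 320 mL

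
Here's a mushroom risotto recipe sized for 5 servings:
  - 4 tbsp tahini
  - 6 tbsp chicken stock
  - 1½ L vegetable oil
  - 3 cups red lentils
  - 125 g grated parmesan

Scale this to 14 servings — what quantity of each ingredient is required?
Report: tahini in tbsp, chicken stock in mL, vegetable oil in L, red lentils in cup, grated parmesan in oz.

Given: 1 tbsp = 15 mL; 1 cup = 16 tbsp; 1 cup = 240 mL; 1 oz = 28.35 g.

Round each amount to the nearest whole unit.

tahini: 11 tbsp; chicken stock: 252 mL; vegetable oil: 4 L; red lentils: 8 cup; grated parmesan: 12 oz

Scaling factor: 14/5 = 2.8.
tahini: 4 tbsp × 14/5 ≈ 11 tbsp
chicken stock: 6 tbsp × 14/5 × 15 mL/tbsp = 252 mL
vegetable oil: 1.5 L × 14/5 ≈ 4 L
red lentils: 3 cup × 14/5 ≈ 8 cup
grated parmesan: 125 g × 14/5 ÷ 28.35 g/oz ≈ 12 oz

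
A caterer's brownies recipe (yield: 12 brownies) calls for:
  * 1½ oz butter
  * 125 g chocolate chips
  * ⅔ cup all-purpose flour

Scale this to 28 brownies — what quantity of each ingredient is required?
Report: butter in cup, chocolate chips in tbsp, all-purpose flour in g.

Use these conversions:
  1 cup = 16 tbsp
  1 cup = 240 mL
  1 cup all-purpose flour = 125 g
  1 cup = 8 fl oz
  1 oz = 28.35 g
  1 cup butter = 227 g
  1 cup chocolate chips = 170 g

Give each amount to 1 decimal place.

butter: 0.4 cup; chocolate chips: 27.5 tbsp; all-purpose flour: 194.4 g

Scaling factor: 28/12 = 7/3.
butter: 1.5 oz × 7/3 × 28.35 g/oz ÷ 227 g/cup ≈ 0.4 cup
chocolate chips: 125 g × 7/3 ÷ 170 g/cup × 16 tbsp/cup ≈ 27.5 tbsp
all-purpose flour: 2/3 cup × 7/3 × 125 g/cup ≈ 194.4 g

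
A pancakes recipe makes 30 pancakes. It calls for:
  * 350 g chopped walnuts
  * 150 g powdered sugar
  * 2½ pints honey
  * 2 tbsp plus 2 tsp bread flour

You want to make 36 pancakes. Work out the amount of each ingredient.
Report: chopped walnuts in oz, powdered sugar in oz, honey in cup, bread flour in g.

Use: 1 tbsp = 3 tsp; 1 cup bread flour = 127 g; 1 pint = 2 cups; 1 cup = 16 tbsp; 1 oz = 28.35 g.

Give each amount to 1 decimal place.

chopped walnuts: 14.8 oz; powdered sugar: 6.3 oz; honey: 6.0 cup; bread flour: 25.4 g

Scaling factor: 36/30 = 6/5 = 1.2.
chopped walnuts: 350 g × 6/5 ÷ 28.35 g/oz ≈ 14.8 oz
powdered sugar: 150 g × 6/5 ÷ 28.35 g/oz ≈ 6.3 oz
honey: 2.5 pint × 6/5 × 2 cup/pint = 6.0 cup
bread flour: (2 tbsp + 2 tsp = 8/3 tbsp) × 6/5 ÷ 16 tbsp/cup × 127 g/cup = 25.4 g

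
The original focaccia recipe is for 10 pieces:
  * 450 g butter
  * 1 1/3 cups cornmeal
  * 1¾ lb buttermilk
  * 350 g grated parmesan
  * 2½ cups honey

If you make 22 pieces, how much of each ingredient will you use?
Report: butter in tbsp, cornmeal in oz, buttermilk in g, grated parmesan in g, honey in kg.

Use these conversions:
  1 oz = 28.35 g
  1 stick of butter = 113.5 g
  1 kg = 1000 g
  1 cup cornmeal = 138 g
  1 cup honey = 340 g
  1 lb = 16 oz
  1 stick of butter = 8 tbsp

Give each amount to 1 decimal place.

butter: 69.8 tbsp; cornmeal: 14.3 oz; buttermilk: 1746.4 g; grated parmesan: 770.0 g; honey: 1.9 kg

Scaling factor: 22/10 = 11/5 = 2.2.
butter: 450 g × 11/5 ÷ 113.5 g/stick × 8 tbsp/stick ≈ 69.8 tbsp
cornmeal: 4/3 cup × 11/5 × 138 g/cup ÷ 28.35 g/oz ≈ 14.3 oz
buttermilk: 1.75 lb × 11/5 × 16 oz/lb × 28.35 g/oz ≈ 1746.4 g
grated parmesan: 350 g × 11/5 = 770.0 g
honey: 2.5 cup × 11/5 × 340 g/cup ÷ 1000 g/kg ≈ 1.9 kg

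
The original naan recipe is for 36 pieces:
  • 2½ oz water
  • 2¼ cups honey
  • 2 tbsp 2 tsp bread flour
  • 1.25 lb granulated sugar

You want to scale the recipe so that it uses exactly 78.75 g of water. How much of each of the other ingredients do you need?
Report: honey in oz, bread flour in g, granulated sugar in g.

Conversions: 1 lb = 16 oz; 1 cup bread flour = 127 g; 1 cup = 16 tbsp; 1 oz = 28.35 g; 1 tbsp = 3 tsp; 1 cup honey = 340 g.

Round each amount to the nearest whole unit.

The original recipe has 70.875 g of water, so the scaling factor is 78.75 ÷ 70.875 = 10/9.
honey: 2.25 cup × 10/9 × 340 g/cup ÷ 28.35 g/oz ≈ 30 oz
bread flour: (2 tbsp + 2 tsp = 8/3 tbsp) × 10/9 ÷ 16 tbsp/cup × 127 g/cup ≈ 24 g
granulated sugar: 1.25 lb × 10/9 × 16 oz/lb × 28.35 g/oz = 630 g

honey: 30 oz; bread flour: 24 g; granulated sugar: 630 g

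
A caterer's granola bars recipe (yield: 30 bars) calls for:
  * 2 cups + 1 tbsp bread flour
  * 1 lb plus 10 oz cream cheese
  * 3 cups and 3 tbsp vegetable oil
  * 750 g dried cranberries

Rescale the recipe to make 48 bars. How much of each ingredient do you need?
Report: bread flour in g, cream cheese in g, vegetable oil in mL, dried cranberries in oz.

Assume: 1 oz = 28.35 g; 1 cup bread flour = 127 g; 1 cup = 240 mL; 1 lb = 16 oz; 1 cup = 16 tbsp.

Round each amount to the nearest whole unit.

bread flour: 419 g; cream cheese: 1179 g; vegetable oil: 1224 mL; dried cranberries: 42 oz

Scaling factor: 48/30 = 8/5 = 1.6.
bread flour: (2 cup + 1 tbsp = 2.0625 cup) × 8/5 × 127 g/cup ≈ 419 g
cream cheese: (1 lb + 10 oz = 1.625 lb) × 8/5 × 16 oz/lb × 28.35 g/oz ≈ 1179 g
vegetable oil: (3 cup + 3 tbsp = 3.1875 cup) × 8/5 × 240 mL/cup = 1224 mL
dried cranberries: 750 g × 8/5 ÷ 28.35 g/oz ≈ 42 oz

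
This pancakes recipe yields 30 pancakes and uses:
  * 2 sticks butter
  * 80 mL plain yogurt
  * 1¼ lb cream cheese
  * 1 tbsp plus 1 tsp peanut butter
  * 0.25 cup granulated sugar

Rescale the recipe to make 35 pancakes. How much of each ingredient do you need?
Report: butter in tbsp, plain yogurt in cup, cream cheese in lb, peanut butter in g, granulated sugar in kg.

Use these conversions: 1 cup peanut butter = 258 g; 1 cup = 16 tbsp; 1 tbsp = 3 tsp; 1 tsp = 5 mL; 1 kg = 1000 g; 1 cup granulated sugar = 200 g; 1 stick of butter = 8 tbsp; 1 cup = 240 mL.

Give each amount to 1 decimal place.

Scaling factor: 35/30 = 7/6.
butter: 2 stick × 7/6 × 8 tbsp/stick ≈ 18.7 tbsp
plain yogurt: 80 mL × 7/6 ÷ 240 mL/cup ≈ 0.4 cup
cream cheese: 1.25 lb × 7/6 ≈ 1.5 lb
peanut butter: (1 tbsp + 1 tsp = 4/3 tbsp) × 7/6 ÷ 16 tbsp/cup × 258 g/cup ≈ 25.1 g
granulated sugar: 0.25 cup × 7/6 × 200 g/cup ÷ 1000 g/kg ≈ 0.1 kg

butter: 18.7 tbsp; plain yogurt: 0.4 cup; cream cheese: 1.5 lb; peanut butter: 25.1 g; granulated sugar: 0.1 kg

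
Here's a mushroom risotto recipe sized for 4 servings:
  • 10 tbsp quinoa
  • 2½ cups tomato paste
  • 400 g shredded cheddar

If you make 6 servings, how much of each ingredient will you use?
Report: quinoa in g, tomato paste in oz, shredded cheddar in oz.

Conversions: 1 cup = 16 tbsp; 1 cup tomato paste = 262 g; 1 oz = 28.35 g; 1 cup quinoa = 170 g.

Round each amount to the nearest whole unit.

quinoa: 159 g; tomato paste: 35 oz; shredded cheddar: 21 oz

Scaling factor: 6/4 = 3/2 = 1.5.
quinoa: 10 tbsp × 3/2 ÷ 16 tbsp/cup × 170 g/cup ≈ 159 g
tomato paste: 2.5 cup × 3/2 × 262 g/cup ÷ 28.35 g/oz ≈ 35 oz
shredded cheddar: 400 g × 3/2 ÷ 28.35 g/oz ≈ 21 oz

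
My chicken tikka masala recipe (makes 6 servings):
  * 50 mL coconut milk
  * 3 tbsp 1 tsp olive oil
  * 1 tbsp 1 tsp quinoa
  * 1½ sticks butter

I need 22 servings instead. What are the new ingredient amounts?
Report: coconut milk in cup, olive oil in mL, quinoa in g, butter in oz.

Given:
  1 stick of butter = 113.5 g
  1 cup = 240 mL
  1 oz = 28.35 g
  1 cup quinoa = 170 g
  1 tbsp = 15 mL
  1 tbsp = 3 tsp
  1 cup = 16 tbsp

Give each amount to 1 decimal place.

Scaling factor: 22/6 = 11/3.
coconut milk: 50 mL × 11/3 ÷ 240 mL/cup ≈ 0.8 cup
olive oil: (3 tbsp + 1 tsp = 10/3 tbsp) × 11/3 × 15 mL/tbsp ≈ 183.3 mL
quinoa: (1 tbsp + 1 tsp = 4/3 tbsp) × 11/3 ÷ 16 tbsp/cup × 170 g/cup ≈ 51.9 g
butter: 1.5 stick × 11/3 × 113.5 g/stick ÷ 28.35 g/oz ≈ 22.0 oz

coconut milk: 0.8 cup; olive oil: 183.3 mL; quinoa: 51.9 g; butter: 22.0 oz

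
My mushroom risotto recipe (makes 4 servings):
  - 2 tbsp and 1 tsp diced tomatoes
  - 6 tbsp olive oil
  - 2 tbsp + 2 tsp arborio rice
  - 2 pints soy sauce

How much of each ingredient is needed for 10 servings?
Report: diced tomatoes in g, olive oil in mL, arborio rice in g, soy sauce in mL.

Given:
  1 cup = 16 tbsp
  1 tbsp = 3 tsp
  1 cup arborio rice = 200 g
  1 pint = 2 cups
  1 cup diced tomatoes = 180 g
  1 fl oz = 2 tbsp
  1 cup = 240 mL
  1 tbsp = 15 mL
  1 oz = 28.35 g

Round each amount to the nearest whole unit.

Scaling factor: 10/4 = 5/2 = 2.5.
diced tomatoes: (2 tbsp + 1 tsp = 7/3 tbsp) × 5/2 ÷ 16 tbsp/cup × 180 g/cup ≈ 66 g
olive oil: 6 tbsp × 5/2 × 15 mL/tbsp = 225 mL
arborio rice: (2 tbsp + 2 tsp = 8/3 tbsp) × 5/2 ÷ 16 tbsp/cup × 200 g/cup ≈ 83 g
soy sauce: 2 pint × 5/2 × 2 cup/pint × 240 mL/cup = 2400 mL

diced tomatoes: 66 g; olive oil: 225 mL; arborio rice: 83 g; soy sauce: 2400 mL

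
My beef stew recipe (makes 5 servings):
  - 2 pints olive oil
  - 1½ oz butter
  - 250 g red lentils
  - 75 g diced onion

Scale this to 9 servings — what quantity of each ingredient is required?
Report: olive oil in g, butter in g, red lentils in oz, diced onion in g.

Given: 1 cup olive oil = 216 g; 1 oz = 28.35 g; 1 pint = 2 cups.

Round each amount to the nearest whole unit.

olive oil: 1555 g; butter: 77 g; red lentils: 16 oz; diced onion: 135 g

Scaling factor: 9/5 = 1.8.
olive oil: 2 pint × 9/5 × 2 cup/pint × 216 g/cup ≈ 1555 g
butter: 1.5 oz × 9/5 × 28.35 g/oz ≈ 77 g
red lentils: 250 g × 9/5 ÷ 28.35 g/oz ≈ 16 oz
diced onion: 75 g × 9/5 = 135 g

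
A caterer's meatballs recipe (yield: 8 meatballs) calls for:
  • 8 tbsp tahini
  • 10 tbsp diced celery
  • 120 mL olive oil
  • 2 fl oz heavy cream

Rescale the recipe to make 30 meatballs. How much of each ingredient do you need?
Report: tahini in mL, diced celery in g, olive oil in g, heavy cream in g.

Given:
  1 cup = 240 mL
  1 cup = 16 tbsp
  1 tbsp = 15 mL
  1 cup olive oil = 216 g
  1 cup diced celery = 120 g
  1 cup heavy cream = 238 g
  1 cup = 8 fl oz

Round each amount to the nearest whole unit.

tahini: 450 mL; diced celery: 281 g; olive oil: 405 g; heavy cream: 223 g

Scaling factor: 30/8 = 15/4 = 3.75.
tahini: 8 tbsp × 15/4 × 15 mL/tbsp = 450 mL
diced celery: 10 tbsp × 15/4 ÷ 16 tbsp/cup × 120 g/cup ≈ 281 g
olive oil: 120 mL × 15/4 ÷ 240 mL/cup × 216 g/cup = 405 g
heavy cream: 2 fl oz × 15/4 ÷ 8 fl oz/cup × 238 g/cup ≈ 223 g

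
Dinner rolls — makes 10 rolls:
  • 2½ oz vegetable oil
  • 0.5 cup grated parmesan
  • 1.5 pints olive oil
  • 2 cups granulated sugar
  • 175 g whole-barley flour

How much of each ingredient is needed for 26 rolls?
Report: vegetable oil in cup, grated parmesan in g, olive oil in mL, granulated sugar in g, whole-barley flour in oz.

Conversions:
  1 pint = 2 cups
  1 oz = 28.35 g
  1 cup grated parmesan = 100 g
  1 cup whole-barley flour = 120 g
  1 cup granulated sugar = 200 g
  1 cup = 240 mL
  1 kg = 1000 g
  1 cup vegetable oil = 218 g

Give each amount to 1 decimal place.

vegetable oil: 0.8 cup; grated parmesan: 130.0 g; olive oil: 1872.0 mL; granulated sugar: 1040.0 g; whole-barley flour: 16.0 oz

Scaling factor: 26/10 = 13/5 = 2.6.
vegetable oil: 2.5 oz × 13/5 × 28.35 g/oz ÷ 218 g/cup ≈ 0.8 cup
grated parmesan: 0.5 cup × 13/5 × 100 g/cup = 130.0 g
olive oil: 1.5 pint × 13/5 × 2 cup/pint × 240 mL/cup = 1872.0 mL
granulated sugar: 2 cup × 13/5 × 200 g/cup = 1040.0 g
whole-barley flour: 175 g × 13/5 ÷ 28.35 g/oz ≈ 16.0 oz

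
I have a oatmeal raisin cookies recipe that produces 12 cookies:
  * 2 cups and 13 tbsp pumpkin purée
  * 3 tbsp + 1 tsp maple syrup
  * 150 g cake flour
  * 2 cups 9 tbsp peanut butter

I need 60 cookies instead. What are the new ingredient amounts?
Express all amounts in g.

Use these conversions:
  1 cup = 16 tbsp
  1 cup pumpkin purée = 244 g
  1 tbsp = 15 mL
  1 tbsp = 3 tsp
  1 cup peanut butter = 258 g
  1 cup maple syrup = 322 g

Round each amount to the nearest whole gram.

pumpkin purée: 3431 g; maple syrup: 335 g; cake flour: 750 g; peanut butter: 3306 g

Scaling factor: 60/12 = 5.
pumpkin purée: (2 cup + 13 tbsp = 2.8125 cup) × 5 × 244 g/cup ≈ 3431 g
maple syrup: (3 tbsp + 1 tsp = 10/3 tbsp) × 5 ÷ 16 tbsp/cup × 322 g/cup ≈ 335 g
cake flour: 150 g × 5 = 750 g
peanut butter: (2 cup + 9 tbsp = 2.5625 cup) × 5 × 258 g/cup ≈ 3306 g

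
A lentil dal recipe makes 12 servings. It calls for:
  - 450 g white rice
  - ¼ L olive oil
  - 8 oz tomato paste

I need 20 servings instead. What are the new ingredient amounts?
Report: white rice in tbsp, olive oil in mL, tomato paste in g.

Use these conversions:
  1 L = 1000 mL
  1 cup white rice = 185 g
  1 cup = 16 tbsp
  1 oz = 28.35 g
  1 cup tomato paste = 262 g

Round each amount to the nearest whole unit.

Scaling factor: 20/12 = 5/3.
white rice: 450 g × 5/3 ÷ 185 g/cup × 16 tbsp/cup ≈ 65 tbsp
olive oil: 0.25 L × 5/3 × 1000 mL/L ≈ 417 mL
tomato paste: 8 oz × 5/3 × 28.35 g/oz = 378 g

white rice: 65 tbsp; olive oil: 417 mL; tomato paste: 378 g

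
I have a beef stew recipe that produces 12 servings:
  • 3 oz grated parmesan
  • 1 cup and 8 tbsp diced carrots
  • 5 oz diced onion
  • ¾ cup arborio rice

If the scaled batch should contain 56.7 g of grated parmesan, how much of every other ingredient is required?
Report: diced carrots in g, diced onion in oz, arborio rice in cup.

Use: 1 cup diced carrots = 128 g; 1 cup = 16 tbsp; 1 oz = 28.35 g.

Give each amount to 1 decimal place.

The original recipe has 85.05 g of grated parmesan, so the scaling factor is 56.7 ÷ 85.05 = 2/3.
diced carrots: (1 cup + 8 tbsp = 1.5 cup) × 2/3 × 128 g/cup = 128.0 g
diced onion: 5 oz × 2/3 ≈ 3.3 oz
arborio rice: 0.75 cup × 2/3 = 0.5 cup

diced carrots: 128.0 g; diced onion: 3.3 oz; arborio rice: 0.5 cup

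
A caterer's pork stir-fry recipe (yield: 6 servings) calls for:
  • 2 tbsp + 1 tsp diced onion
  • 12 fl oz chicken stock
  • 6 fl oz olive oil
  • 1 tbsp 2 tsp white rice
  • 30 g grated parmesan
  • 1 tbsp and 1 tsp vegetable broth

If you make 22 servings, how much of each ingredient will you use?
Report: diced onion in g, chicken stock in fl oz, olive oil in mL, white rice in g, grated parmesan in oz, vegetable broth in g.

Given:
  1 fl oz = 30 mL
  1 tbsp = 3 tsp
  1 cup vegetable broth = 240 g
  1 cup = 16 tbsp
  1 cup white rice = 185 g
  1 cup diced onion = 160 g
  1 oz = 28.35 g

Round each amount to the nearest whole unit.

diced onion: 86 g; chicken stock: 44 fl oz; olive oil: 660 mL; white rice: 71 g; grated parmesan: 4 oz; vegetable broth: 73 g

Scaling factor: 22/6 = 11/3.
diced onion: (2 tbsp + 1 tsp = 7/3 tbsp) × 11/3 ÷ 16 tbsp/cup × 160 g/cup ≈ 86 g
chicken stock: 12 fl oz × 11/3 = 44 fl oz
olive oil: 6 fl oz × 11/3 × 30 mL/fl oz = 660 mL
white rice: (1 tbsp + 2 tsp = 5/3 tbsp) × 11/3 ÷ 16 tbsp/cup × 185 g/cup ≈ 71 g
grated parmesan: 30 g × 11/3 ÷ 28.35 g/oz ≈ 4 oz
vegetable broth: (1 tbsp + 1 tsp = 4/3 tbsp) × 11/3 ÷ 16 tbsp/cup × 240 g/cup ≈ 73 g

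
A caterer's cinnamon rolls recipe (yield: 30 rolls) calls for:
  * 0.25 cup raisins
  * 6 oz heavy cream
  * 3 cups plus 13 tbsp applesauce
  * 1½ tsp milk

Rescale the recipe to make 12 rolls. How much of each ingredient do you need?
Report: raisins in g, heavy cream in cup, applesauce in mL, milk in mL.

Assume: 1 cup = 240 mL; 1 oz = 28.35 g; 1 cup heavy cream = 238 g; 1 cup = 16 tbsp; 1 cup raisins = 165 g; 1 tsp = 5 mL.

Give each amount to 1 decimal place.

Scaling factor: 12/30 = 2/5 = 0.4.
raisins: 0.25 cup × 2/5 × 165 g/cup = 16.5 g
heavy cream: 6 oz × 2/5 × 28.35 g/oz ÷ 238 g/cup ≈ 0.3 cup
applesauce: (3 cup + 13 tbsp = 3.8125 cup) × 2/5 × 240 mL/cup = 366.0 mL
milk: 1.5 tsp × 2/5 × 5 mL/tsp = 3.0 mL

raisins: 16.5 g; heavy cream: 0.3 cup; applesauce: 366.0 mL; milk: 3.0 mL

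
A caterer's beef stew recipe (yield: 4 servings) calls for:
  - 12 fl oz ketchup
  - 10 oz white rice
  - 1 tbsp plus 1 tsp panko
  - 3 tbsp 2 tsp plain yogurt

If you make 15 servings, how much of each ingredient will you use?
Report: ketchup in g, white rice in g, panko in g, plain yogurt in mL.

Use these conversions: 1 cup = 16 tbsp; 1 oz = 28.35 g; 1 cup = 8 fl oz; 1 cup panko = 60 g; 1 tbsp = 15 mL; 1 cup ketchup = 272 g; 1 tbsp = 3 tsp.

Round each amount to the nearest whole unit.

Scaling factor: 15/4 = 3.75.
ketchup: 12 fl oz × 15/4 ÷ 8 fl oz/cup × 272 g/cup = 1530 g
white rice: 10 oz × 15/4 × 28.35 g/oz ≈ 1063 g
panko: (1 tbsp + 1 tsp = 4/3 tbsp) × 15/4 ÷ 16 tbsp/cup × 60 g/cup ≈ 19 g
plain yogurt: (3 tbsp + 2 tsp = 11/3 tbsp) × 15/4 × 15 mL/tbsp ≈ 206 mL

ketchup: 1530 g; white rice: 1063 g; panko: 19 g; plain yogurt: 206 mL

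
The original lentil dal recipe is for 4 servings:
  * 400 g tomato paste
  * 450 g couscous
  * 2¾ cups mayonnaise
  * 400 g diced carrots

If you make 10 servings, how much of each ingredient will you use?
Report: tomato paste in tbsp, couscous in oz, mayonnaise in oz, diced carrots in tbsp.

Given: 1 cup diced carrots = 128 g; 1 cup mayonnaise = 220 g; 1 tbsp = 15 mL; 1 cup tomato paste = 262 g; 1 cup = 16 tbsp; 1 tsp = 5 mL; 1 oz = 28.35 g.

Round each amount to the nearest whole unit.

tomato paste: 61 tbsp; couscous: 40 oz; mayonnaise: 53 oz; diced carrots: 125 tbsp

Scaling factor: 10/4 = 5/2 = 2.5.
tomato paste: 400 g × 5/2 ÷ 262 g/cup × 16 tbsp/cup ≈ 61 tbsp
couscous: 450 g × 5/2 ÷ 28.35 g/oz ≈ 40 oz
mayonnaise: 2.75 cup × 5/2 × 220 g/cup ÷ 28.35 g/oz ≈ 53 oz
diced carrots: 400 g × 5/2 ÷ 128 g/cup × 16 tbsp/cup = 125 tbsp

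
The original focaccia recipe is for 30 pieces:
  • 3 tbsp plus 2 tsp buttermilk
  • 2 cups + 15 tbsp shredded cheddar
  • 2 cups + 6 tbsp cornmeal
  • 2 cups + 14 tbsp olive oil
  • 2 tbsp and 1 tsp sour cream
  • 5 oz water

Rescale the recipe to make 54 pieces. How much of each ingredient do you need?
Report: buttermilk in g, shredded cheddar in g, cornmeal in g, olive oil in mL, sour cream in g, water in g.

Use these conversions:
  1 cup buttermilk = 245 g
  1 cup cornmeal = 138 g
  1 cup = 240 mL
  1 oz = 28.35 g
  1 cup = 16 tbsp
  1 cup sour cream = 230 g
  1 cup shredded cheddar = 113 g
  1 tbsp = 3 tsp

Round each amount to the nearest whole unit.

Scaling factor: 54/30 = 9/5 = 1.8.
buttermilk: (3 tbsp + 2 tsp = 11/3 tbsp) × 9/5 ÷ 16 tbsp/cup × 245 g/cup ≈ 101 g
shredded cheddar: (2 cup + 15 tbsp = 2.9375 cup) × 9/5 × 113 g/cup ≈ 597 g
cornmeal: (2 cup + 6 tbsp = 2.375 cup) × 9/5 × 138 g/cup ≈ 590 g
olive oil: (2 cup + 14 tbsp = 2.875 cup) × 9/5 × 240 mL/cup = 1242 mL
sour cream: (2 tbsp + 1 tsp = 7/3 tbsp) × 9/5 ÷ 16 tbsp/cup × 230 g/cup ≈ 60 g
water: 5 oz × 9/5 × 28.35 g/oz ≈ 255 g

buttermilk: 101 g; shredded cheddar: 597 g; cornmeal: 590 g; olive oil: 1242 mL; sour cream: 60 g; water: 255 g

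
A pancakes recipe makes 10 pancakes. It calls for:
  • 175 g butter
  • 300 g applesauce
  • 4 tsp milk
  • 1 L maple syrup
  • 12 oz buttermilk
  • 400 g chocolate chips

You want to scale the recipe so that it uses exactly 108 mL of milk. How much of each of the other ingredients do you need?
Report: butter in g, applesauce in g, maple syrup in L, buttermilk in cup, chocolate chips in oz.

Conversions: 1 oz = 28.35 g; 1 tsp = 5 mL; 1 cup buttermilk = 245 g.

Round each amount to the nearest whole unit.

The original recipe has 20 mL of milk, so the scaling factor is 108 ÷ 20 = 27/5 = 5.4.
butter: 175 g × 27/5 = 945 g
applesauce: 300 g × 27/5 = 1620 g
maple syrup: 1 L × 27/5 ≈ 5 L
buttermilk: 12 oz × 27/5 × 28.35 g/oz ÷ 245 g/cup ≈ 7 cup
chocolate chips: 400 g × 27/5 ÷ 28.35 g/oz ≈ 76 oz

butter: 945 g; applesauce: 1620 g; maple syrup: 5 L; buttermilk: 7 cup; chocolate chips: 76 oz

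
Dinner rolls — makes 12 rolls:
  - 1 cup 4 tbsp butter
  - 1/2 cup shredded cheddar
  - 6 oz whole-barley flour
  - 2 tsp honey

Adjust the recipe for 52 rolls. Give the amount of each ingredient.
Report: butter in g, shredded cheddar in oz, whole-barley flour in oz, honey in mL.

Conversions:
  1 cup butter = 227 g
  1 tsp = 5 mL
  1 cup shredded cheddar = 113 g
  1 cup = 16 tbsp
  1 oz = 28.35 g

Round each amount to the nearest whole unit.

Scaling factor: 52/12 = 13/3.
butter: (1 cup + 4 tbsp = 1.25 cup) × 13/3 × 227 g/cup ≈ 1230 g
shredded cheddar: 0.5 cup × 13/3 × 113 g/cup ÷ 28.35 g/oz ≈ 9 oz
whole-barley flour: 6 oz × 13/3 = 26 oz
honey: 2 tsp × 13/3 × 5 mL/tsp ≈ 43 mL

butter: 1230 g; shredded cheddar: 9 oz; whole-barley flour: 26 oz; honey: 43 mL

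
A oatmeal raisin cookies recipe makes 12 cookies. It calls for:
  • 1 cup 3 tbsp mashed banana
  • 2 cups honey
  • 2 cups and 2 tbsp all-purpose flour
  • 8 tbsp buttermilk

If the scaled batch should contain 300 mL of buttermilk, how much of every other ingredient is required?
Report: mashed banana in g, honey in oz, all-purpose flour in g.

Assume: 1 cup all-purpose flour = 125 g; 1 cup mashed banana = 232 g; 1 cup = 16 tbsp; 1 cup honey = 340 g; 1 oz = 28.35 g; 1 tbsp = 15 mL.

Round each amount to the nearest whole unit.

mashed banana: 689 g; honey: 60 oz; all-purpose flour: 664 g

The original recipe has 120 mL of buttermilk, so the scaling factor is 300 ÷ 120 = 5/2 = 2.5.
mashed banana: (1 cup + 3 tbsp = 1.1875 cup) × 5/2 × 232 g/cup ≈ 689 g
honey: 2 cup × 5/2 × 340 g/cup ÷ 28.35 g/oz ≈ 60 oz
all-purpose flour: (2 cup + 2 tbsp = 2.125 cup) × 5/2 × 125 g/cup ≈ 664 g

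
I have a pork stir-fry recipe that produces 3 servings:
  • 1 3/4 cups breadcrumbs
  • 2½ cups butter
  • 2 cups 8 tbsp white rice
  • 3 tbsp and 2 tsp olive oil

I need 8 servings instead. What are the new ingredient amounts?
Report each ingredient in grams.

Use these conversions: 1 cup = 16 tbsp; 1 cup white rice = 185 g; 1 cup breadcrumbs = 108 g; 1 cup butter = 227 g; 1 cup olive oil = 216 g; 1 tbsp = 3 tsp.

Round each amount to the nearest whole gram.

breadcrumbs: 504 g; butter: 1513 g; white rice: 1233 g; olive oil: 132 g

Scaling factor: 8/3.
breadcrumbs: 1.75 cup × 8/3 × 108 g/cup = 504 g
butter: 2.5 cup × 8/3 × 227 g/cup ≈ 1513 g
white rice: (2 cup + 8 tbsp = 2.5 cup) × 8/3 × 185 g/cup ≈ 1233 g
olive oil: (3 tbsp + 2 tsp = 11/3 tbsp) × 8/3 ÷ 16 tbsp/cup × 216 g/cup = 132 g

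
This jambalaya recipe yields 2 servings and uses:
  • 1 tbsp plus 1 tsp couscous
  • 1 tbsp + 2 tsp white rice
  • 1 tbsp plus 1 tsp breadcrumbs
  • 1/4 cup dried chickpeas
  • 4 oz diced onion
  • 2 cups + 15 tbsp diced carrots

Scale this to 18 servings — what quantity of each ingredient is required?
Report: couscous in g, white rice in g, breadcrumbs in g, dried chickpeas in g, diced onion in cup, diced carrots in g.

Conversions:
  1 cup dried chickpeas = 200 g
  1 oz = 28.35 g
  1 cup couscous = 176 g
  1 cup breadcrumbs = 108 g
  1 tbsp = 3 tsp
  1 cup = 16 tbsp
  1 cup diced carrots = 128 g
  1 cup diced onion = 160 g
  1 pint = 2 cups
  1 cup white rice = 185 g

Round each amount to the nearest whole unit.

Scaling factor: 18/2 = 9.
couscous: (1 tbsp + 1 tsp = 4/3 tbsp) × 9 ÷ 16 tbsp/cup × 176 g/cup = 132 g
white rice: (1 tbsp + 2 tsp = 5/3 tbsp) × 9 ÷ 16 tbsp/cup × 185 g/cup ≈ 173 g
breadcrumbs: (1 tbsp + 1 tsp = 4/3 tbsp) × 9 ÷ 16 tbsp/cup × 108 g/cup = 81 g
dried chickpeas: 0.25 cup × 9 × 200 g/cup = 450 g
diced onion: 4 oz × 9 × 28.35 g/oz ÷ 160 g/cup ≈ 6 cup
diced carrots: (2 cup + 15 tbsp = 2.9375 cup) × 9 × 128 g/cup = 3384 g

couscous: 132 g; white rice: 173 g; breadcrumbs: 81 g; dried chickpeas: 450 g; diced onion: 6 cup; diced carrots: 3384 g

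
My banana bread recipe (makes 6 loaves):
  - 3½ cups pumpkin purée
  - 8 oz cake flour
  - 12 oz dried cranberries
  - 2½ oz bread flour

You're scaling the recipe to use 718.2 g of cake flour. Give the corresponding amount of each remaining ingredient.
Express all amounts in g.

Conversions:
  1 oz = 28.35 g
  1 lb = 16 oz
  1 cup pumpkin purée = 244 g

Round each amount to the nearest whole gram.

The original recipe has 226.8 g of cake flour, so the scaling factor is 718.2 ÷ 226.8 = 19/6.
pumpkin purée: 3.5 cup × 19/6 × 244 g/cup ≈ 2704 g
dried cranberries: 12 oz × 19/6 × 28.35 g/oz ≈ 1077 g
bread flour: 2.5 oz × 19/6 × 28.35 g/oz ≈ 224 g

pumpkin purée: 2704 g; dried cranberries: 1077 g; bread flour: 224 g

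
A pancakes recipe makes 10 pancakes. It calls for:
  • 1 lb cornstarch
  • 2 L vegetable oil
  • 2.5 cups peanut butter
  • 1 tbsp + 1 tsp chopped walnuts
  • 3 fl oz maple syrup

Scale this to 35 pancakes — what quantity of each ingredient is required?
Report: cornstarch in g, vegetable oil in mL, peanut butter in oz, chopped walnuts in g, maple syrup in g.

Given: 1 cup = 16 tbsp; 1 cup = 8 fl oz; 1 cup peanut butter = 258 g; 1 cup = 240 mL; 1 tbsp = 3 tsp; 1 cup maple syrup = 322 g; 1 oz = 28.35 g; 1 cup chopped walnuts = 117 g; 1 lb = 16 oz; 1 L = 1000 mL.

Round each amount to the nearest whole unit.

Scaling factor: 35/10 = 7/2 = 3.5.
cornstarch: 1 lb × 7/2 × 16 oz/lb × 28.35 g/oz ≈ 1588 g
vegetable oil: 2 L × 7/2 × 1000 mL/L = 7000 mL
peanut butter: 2.5 cup × 7/2 × 258 g/cup ÷ 28.35 g/oz ≈ 80 oz
chopped walnuts: (1 tbsp + 1 tsp = 4/3 tbsp) × 7/2 ÷ 16 tbsp/cup × 117 g/cup ≈ 34 g
maple syrup: 3 fl oz × 7/2 ÷ 8 fl oz/cup × 322 g/cup ≈ 423 g

cornstarch: 1588 g; vegetable oil: 7000 mL; peanut butter: 80 oz; chopped walnuts: 34 g; maple syrup: 423 g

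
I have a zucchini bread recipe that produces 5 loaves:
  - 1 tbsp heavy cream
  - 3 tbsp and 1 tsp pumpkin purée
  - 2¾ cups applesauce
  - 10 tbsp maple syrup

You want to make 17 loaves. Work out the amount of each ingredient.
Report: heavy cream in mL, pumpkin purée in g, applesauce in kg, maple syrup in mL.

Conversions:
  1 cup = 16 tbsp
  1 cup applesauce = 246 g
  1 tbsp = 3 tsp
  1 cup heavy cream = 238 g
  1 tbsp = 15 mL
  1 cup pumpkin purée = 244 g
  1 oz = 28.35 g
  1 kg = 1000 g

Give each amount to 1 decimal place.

heavy cream: 51.0 mL; pumpkin purée: 172.8 g; applesauce: 2.3 kg; maple syrup: 510.0 mL

Scaling factor: 17/5 = 3.4.
heavy cream: 1 tbsp × 17/5 × 15 mL/tbsp = 51.0 mL
pumpkin purée: (3 tbsp + 1 tsp = 10/3 tbsp) × 17/5 ÷ 16 tbsp/cup × 244 g/cup ≈ 172.8 g
applesauce: 2.75 cup × 17/5 × 246 g/cup ÷ 1000 g/kg ≈ 2.3 kg
maple syrup: 10 tbsp × 17/5 × 15 mL/tbsp = 510.0 mL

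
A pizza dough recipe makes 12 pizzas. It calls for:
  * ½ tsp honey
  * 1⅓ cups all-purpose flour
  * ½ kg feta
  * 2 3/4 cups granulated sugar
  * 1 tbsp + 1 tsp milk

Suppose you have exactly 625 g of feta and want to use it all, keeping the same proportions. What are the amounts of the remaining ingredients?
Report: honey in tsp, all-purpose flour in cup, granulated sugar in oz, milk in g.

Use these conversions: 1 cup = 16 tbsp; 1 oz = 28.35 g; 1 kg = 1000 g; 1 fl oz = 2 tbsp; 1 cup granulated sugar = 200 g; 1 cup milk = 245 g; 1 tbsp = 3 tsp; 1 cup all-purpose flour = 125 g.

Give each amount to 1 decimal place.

The original recipe has 500 g of feta, so the scaling factor is 625 ÷ 500 = 5/4 = 1.25.
honey: 0.5 tsp × 5/4 ≈ 0.6 tsp
all-purpose flour: 4/3 cup × 5/4 ≈ 1.7 cup
granulated sugar: 2.75 cup × 5/4 × 200 g/cup ÷ 28.35 g/oz ≈ 24.3 oz
milk: (1 tbsp + 1 tsp = 4/3 tbsp) × 5/4 ÷ 16 tbsp/cup × 245 g/cup ≈ 25.5 g

honey: 0.6 tsp; all-purpose flour: 1.7 cup; granulated sugar: 24.3 oz; milk: 25.5 g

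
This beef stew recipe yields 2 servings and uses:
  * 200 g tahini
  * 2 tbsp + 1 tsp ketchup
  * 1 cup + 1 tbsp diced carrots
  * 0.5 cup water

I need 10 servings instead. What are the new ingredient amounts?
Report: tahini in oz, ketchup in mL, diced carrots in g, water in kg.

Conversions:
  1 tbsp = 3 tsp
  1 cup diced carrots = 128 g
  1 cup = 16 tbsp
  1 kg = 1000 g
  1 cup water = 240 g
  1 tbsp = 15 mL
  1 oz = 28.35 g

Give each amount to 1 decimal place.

tahini: 35.3 oz; ketchup: 175.0 mL; diced carrots: 680.0 g; water: 0.6 kg

Scaling factor: 10/2 = 5.
tahini: 200 g × 5 ÷ 28.35 g/oz ≈ 35.3 oz
ketchup: (2 tbsp + 1 tsp = 7/3 tbsp) × 5 × 15 mL/tbsp = 175.0 mL
diced carrots: (1 cup + 1 tbsp = 1.0625 cup) × 5 × 128 g/cup = 680.0 g
water: 0.5 cup × 5 × 240 g/cup ÷ 1000 g/kg = 0.6 kg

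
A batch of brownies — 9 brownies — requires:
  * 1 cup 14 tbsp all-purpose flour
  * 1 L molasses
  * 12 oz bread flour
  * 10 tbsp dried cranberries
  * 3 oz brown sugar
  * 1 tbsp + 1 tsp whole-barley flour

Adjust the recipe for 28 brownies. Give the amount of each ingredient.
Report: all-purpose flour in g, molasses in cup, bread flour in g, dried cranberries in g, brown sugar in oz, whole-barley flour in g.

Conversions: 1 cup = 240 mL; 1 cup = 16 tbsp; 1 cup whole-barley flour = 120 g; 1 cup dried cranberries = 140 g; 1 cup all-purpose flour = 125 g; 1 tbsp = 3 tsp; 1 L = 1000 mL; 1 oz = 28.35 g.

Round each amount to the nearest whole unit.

all-purpose flour: 729 g; molasses: 13 cup; bread flour: 1058 g; dried cranberries: 272 g; brown sugar: 9 oz; whole-barley flour: 31 g

Scaling factor: 28/9.
all-purpose flour: (1 cup + 14 tbsp = 1.875 cup) × 28/9 × 125 g/cup ≈ 729 g
molasses: 1 L × 28/9 × 1000 mL/L ÷ 240 mL/cup ≈ 13 cup
bread flour: 12 oz × 28/9 × 28.35 g/oz ≈ 1058 g
dried cranberries: 10 tbsp × 28/9 ÷ 16 tbsp/cup × 140 g/cup ≈ 272 g
brown sugar: 3 oz × 28/9 ≈ 9 oz
whole-barley flour: (1 tbsp + 1 tsp = 4/3 tbsp) × 28/9 ÷ 16 tbsp/cup × 120 g/cup ≈ 31 g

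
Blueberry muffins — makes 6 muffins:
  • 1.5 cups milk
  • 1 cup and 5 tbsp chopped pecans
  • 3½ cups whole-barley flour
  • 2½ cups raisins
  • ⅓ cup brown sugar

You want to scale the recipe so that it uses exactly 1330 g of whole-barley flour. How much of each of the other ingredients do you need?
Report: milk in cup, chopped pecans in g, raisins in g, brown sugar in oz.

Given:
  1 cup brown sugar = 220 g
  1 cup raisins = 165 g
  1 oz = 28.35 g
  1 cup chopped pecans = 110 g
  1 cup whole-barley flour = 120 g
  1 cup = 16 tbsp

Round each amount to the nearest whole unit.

The original recipe has 420 g of whole-barley flour, so the scaling factor is 1330 ÷ 420 = 19/6.
milk: 1.5 cup × 19/6 ≈ 5 cup
chopped pecans: (1 cup + 5 tbsp = 1.3125 cup) × 19/6 × 110 g/cup ≈ 457 g
raisins: 2.5 cup × 19/6 × 165 g/cup ≈ 1306 g
brown sugar: 1/3 cup × 19/6 × 220 g/cup ÷ 28.35 g/oz ≈ 8 oz

milk: 5 cup; chopped pecans: 457 g; raisins: 1306 g; brown sugar: 8 oz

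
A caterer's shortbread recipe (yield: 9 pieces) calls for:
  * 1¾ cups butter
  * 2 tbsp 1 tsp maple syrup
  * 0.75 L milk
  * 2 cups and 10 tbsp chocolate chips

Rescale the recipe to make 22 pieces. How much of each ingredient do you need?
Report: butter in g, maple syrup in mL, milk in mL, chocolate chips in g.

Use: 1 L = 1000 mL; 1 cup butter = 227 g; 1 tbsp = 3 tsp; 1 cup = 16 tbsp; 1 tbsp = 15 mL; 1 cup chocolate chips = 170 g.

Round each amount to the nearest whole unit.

butter: 971 g; maple syrup: 86 mL; milk: 1833 mL; chocolate chips: 1091 g

Scaling factor: 22/9.
butter: 1.75 cup × 22/9 × 227 g/cup ≈ 971 g
maple syrup: (2 tbsp + 1 tsp = 7/3 tbsp) × 22/9 × 15 mL/tbsp ≈ 86 mL
milk: 0.75 L × 22/9 × 1000 mL/L ≈ 1833 mL
chocolate chips: (2 cup + 10 tbsp = 2.625 cup) × 22/9 × 170 g/cup ≈ 1091 g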